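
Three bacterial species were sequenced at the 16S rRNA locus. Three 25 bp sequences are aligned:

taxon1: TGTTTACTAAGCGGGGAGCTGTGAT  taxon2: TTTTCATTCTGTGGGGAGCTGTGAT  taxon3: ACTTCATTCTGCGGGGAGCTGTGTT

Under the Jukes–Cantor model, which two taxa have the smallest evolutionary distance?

taxon2 and taxon3

taxon1–taxon2: 6/25 differ, p = 0.240, d = 0.289.
taxon1–taxon3: 7/25 differ, p = 0.280, d = 0.351.
taxon2–taxon3: 4/25 differ, p = 0.160, d = 0.180.
The smallest distance is between taxon2 and taxon3.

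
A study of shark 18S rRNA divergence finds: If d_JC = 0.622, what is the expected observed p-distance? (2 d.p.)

0.42

p = (3/4)(1 − e^(−4d/3)) = 0.75 × (1 − e^(-0.829333)) = 0.75 × (1 − 0.436340) = 0.422745.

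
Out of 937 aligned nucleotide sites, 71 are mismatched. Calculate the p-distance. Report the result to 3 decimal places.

0.076

p = 71/937 = 0.075773… ≈ 0.076 (to 3 d.p.).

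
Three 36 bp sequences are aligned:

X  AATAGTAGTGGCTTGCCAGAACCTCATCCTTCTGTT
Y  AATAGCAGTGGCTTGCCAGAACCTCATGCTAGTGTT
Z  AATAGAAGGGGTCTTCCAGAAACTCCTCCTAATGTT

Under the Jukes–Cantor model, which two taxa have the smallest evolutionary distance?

X and Y

X–Y: 4/36 differ, p = 0.111, d = 0.120.
X–Z: 9/36 differ, p = 0.250, d = 0.304.
Y–Z: 9/36 differ, p = 0.250, d = 0.304.
The smallest distance is between X and Y.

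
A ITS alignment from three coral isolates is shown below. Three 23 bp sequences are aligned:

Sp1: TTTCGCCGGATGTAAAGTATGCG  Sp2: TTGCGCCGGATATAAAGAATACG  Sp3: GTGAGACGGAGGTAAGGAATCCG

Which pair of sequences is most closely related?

Sp1 and Sp2

Sp1–Sp2: 4/23 differ, p = 0.174, d = 0.198.
Sp1–Sp3: 8/23 differ, p = 0.348, d = 0.467.
Sp2–Sp3: 7/23 differ, p = 0.304, d = 0.390.
The smallest distance is between Sp1 and Sp2.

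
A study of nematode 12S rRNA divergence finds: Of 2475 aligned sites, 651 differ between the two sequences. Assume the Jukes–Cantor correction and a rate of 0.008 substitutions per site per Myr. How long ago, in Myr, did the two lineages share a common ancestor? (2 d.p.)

20.24

p = 651/2475 ≈ 0.26303.
d = −(3/4) ln(1 − 4p/3) = −0.75 ln(1 − 0.350707) = −0.75 ln(0.649293)
  = −0.75 × (-0.431871) = 0.323903 substitutions/site.
Under a molecular clock d = 2μt, so t = d/(2μ) = 0.323903 / (2 × 0.008) = 20.24 Myr.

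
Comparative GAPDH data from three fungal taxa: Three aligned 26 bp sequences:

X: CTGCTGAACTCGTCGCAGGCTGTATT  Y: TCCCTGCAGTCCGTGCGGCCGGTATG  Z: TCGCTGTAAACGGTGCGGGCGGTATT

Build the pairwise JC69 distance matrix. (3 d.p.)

X–Y: 12/26 sites differ → p ≈ 0.461538, d = −0.75 ln(1 − 0.615384) = 0.716632 ≈ 0.717.
X–Z: 9/26 sites differ → p ≈ 0.346154, d = −0.75 ln(1 − 0.461539) = 0.464280 ≈ 0.464.
Y–Z: 7/26 sites differ → p ≈ 0.269231, d = −0.75 ln(1 − 0.358975) = 0.333515 ≈ 0.334.

d(X,Y) = 0.717, d(X,Z) = 0.464, d(Y,Z) = 0.334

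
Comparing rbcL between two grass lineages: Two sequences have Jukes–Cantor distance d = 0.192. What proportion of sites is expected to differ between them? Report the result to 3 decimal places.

0.169

p = (3/4)(1 − e^(−4d/3)) = 0.75 × (1 − e^(-0.256)) = 0.75 × (1 − 0.774142) = 0.169394.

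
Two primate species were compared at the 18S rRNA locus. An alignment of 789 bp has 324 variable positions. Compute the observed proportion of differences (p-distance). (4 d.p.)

0.4106

p = 324/789 = 0.410646… ≈ 0.4106 (to 4 d.p.).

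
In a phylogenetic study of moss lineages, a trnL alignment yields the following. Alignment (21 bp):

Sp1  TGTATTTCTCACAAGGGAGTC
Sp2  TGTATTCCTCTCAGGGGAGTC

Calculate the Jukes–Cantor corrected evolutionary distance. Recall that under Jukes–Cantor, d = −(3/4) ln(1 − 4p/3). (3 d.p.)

0.158

The sequences differ at 3 of 21 sites (7, 11, 14), so p = 3/21 ≈ 0.142857.
d = −(3/4) ln(1 − 4p/3) = −0.75 ln(1 − 0.190476) = −0.75 ln(0.809524)
  = −0.75 × (-0.211309) = 0.158482 substitutions/site.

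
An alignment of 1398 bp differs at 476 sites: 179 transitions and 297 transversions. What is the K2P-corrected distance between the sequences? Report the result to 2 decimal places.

P = 179/1398 ≈ 0.12804 and Q = 297/1398 ≈ 0.212446.
Under the Kimura two-parameter model, d = −½ ln(1 − 2P − Q) − ¼ ln(1 − 2Q).
1 − 2P − Q = 0.531474, giving −½ ln(0.531474) = 0.316051.
1 − 2Q = 0.575108, giving −¼ ln(0.575108) = 0.138299.
d = 0.316051 + 0.138299 = 0.454350.

0.45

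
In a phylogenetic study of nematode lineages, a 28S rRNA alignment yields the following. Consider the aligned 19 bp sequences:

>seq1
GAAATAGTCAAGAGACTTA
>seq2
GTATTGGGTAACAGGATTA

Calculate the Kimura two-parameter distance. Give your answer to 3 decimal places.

Of 19 sites, 3 differences are transitions and 5 are transversions, so P = 3/19 ≈ 0.157895 and Q = 5/19 ≈ 0.263158.
Under the Kimura two-parameter model, d = −½ ln(1 − 2P − Q) − ¼ ln(1 − 2Q).
1 − 2P − Q = 0.421052, giving −½ ln(0.421052) = 0.432499.
1 − 2Q = 0.473684, giving −¼ ln(0.473684) = 0.186804.
d = 0.432499 + 0.186804 = 0.619303.

0.619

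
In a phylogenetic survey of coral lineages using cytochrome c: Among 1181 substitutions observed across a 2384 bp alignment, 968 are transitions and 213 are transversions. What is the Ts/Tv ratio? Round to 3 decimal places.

R = 968/213 = 4.544600… ≈ 4.545 (to 3 d.p.).

4.545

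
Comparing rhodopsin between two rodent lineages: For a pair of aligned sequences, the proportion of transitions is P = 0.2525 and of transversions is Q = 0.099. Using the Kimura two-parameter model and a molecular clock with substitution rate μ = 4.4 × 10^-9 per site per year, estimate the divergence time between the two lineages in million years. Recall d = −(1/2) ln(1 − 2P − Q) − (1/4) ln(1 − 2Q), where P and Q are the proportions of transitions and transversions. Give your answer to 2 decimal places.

58.90

Under the Kimura two-parameter model, d = −½ ln(1 − 2P − Q) − ¼ ln(1 − 2Q).
1 − 2P − Q = 0.396, giving −½ ln(0.396) = 0.463171.
1 − 2Q = 0.802, giving −¼ ln(0.802) = 0.055162.
d = 0.463171 + 0.055162 = 0.518333.
Under a molecular clock d = 2μt, so t = d/(2μ) = 0.518333 / (2 × 4.4 × 10^-9) = 58.90 million years.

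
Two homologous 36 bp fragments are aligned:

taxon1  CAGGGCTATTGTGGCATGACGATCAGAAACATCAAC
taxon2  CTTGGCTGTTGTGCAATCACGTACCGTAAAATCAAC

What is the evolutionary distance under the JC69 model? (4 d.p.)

The sequences differ at 11 of 36 sites, so p = 11/36 ≈ 0.305556.
d = −(3/4) ln(1 − 4p/3) = −0.75 ln(1 − 0.407408) = −0.75 ln(0.592592)
  = −0.75 × (-0.523249) = 0.392437 substitutions/site.

0.3924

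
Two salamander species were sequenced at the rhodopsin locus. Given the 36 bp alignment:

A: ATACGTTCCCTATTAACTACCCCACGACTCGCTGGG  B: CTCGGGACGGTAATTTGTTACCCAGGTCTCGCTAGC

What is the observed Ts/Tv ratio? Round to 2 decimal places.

Transitions are A↔G and C↔T; transversions are all other mismatches.
Transitions: 1. Transversions: 16.
R = 1/16 = 0.0625 ≈ 0.06 (to 2 d.p.).

0.06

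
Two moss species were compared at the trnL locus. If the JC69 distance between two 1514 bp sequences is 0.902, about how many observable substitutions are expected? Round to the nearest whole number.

794

Invert JC69: p = (3/4)(1 − e^(−4d/3)) = 0.75 × (1 − e^(-1.202667)) = 0.75 × (1 − 0.300392) = 0.524706.
Expected differing sites = pL ≈ 0.524706 × 1514 = 794.404884 ≈ 794.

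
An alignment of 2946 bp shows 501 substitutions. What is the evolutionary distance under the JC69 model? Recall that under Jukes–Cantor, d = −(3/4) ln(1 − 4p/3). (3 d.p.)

0.193

p = 501/2946 ≈ 0.170061.
d = −(3/4) ln(1 − 4p/3) = −0.75 ln(1 − 0.226748) = −0.75 ln(0.773252)
  = −0.75 × (-0.257150) = 0.192863 substitutions/site.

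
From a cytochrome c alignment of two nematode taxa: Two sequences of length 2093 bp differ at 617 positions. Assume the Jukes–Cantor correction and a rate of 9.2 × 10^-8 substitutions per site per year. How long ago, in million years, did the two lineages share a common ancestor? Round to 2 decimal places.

p = 617/2093 ≈ 0.294792.
d = −(3/4) ln(1 − 4p/3) = −0.75 ln(1 − 0.393056) = −0.75 ln(0.606944)
  = −0.75 × (-0.499319) = 0.374489 substitutions/site.
Under a molecular clock d = 2μt, so t = d/(2μ) = 0.374489 / (2 × 9.2 × 10^-8) = 2.04 million years.

2.04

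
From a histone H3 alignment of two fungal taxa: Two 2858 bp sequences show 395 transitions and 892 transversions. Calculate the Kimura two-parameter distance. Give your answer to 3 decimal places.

P = 395/2858 ≈ 0.138209 and Q = 892/2858 ≈ 0.312106.
Under the Kimura two-parameter model, d = −½ ln(1 − 2P − Q) − ¼ ln(1 − 2Q).
1 − 2P − Q = 0.411476, giving −½ ln(0.411476) = 0.444002.
1 − 2Q = 0.375788, giving −¼ ln(0.375788) = 0.244683.
d = 0.444002 + 0.244683 = 0.688685.

0.689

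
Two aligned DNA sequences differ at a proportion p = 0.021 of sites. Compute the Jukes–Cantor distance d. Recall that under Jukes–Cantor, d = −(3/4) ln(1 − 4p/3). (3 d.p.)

0.021

d = −(3/4) ln(1 − 4p/3) = −0.75 ln(1 − 0.028) = −0.75 ln(0.972)
  = −0.75 × (-0.028399) = 0.021299 substitutions/site.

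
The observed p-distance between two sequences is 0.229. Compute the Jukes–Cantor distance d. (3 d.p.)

0.273

d = −(3/4) ln(1 − 4p/3) = −0.75 ln(1 − 0.305333) = −0.75 ln(0.694667)
  = −0.75 × (-0.364323) = 0.273242 substitutions/site.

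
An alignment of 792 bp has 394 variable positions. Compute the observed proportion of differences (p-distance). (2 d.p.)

p = 394/792 = 0.497474… ≈ 0.50 (to 2 d.p.).

0.50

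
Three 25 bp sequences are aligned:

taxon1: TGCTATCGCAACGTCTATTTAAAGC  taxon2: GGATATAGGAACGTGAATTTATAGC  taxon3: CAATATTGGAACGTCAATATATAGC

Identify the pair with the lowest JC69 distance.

taxon2 and taxon3

taxon1–taxon2: 7/25 differ, p = 0.280, d = 0.351.
taxon1–taxon3: 8/25 differ, p = 0.320, d = 0.417.
taxon2–taxon3: 5/25 differ, p = 0.200, d = 0.233.
The smallest distance is between taxon2 and taxon3.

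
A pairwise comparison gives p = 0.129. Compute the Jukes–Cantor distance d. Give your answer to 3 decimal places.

d = −(3/4) ln(1 − 4p/3) = −0.75 ln(1 − 0.172) = −0.75 ln(0.828)
  = −0.75 × (-0.188742) = 0.141557 substitutions/site.

0.142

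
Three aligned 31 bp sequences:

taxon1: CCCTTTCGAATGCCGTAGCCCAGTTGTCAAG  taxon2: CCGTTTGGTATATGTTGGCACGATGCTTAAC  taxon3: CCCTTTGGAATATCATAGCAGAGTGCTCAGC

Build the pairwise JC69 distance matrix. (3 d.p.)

d(taxon1,taxon2) = 0.777, d(taxon1,taxon3) = 0.422, d(taxon2,taxon3) = 0.422

taxon1–taxon2: 15/31 sites differ → p ≈ 0.483871, d = −0.75 ln(1 − 0.645161) = 0.777068 ≈ 0.777.
taxon1–taxon3: 10/31 sites differ → p ≈ 0.322581, d = −0.75 ln(1 − 0.430108) = 0.421731 ≈ 0.422.
taxon2–taxon3: 10/31 sites differ → p ≈ 0.322581, d = −0.75 ln(1 − 0.430108) = 0.421731 ≈ 0.422.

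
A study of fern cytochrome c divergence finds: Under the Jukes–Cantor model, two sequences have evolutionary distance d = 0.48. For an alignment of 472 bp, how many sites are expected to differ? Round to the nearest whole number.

167

Invert JC69: p = (3/4)(1 − e^(−4d/3)) = 0.75 × (1 − e^(-0.64)) = 0.75 × (1 − 0.527292) = 0.354531.
Expected differing sites = pL ≈ 0.354531 × 472 = 167.338632 ≈ 167.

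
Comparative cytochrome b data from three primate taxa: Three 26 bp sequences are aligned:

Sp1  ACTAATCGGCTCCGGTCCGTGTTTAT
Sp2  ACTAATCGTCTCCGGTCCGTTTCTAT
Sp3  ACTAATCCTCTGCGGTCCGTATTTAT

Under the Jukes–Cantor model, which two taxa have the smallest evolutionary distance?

Sp1 and Sp2

Sp1–Sp2: 3/26 differ, p = 0.115, d = 0.125.
Sp1–Sp3: 4/26 differ, p = 0.154, d = 0.172.
Sp2–Sp3: 4/26 differ, p = 0.154, d = 0.172.
The smallest distance is between Sp1 and Sp2.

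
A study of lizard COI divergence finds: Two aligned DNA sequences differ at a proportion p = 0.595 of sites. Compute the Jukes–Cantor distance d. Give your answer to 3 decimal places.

d = −(3/4) ln(1 − 4p/3) = −0.75 ln(1 − 0.793333) = −0.75 ln(0.206667)
  = −0.75 × (-1.576646) = 1.182485 substitutions/site.

1.182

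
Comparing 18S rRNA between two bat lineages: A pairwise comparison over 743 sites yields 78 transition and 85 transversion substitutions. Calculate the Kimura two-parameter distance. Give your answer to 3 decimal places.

P = 78/743 ≈ 0.10498 and Q = 85/743 ≈ 0.114401.
Under the Kimura two-parameter model, d = −½ ln(1 − 2P − Q) − ¼ ln(1 − 2Q).
1 − 2P − Q = 0.675639, giving −½ ln(0.675639) = 0.196048.
1 − 2Q = 0.771198, giving −¼ ln(0.771198) = 0.064953.
d = 0.196048 + 0.064953 = 0.261001.

0.261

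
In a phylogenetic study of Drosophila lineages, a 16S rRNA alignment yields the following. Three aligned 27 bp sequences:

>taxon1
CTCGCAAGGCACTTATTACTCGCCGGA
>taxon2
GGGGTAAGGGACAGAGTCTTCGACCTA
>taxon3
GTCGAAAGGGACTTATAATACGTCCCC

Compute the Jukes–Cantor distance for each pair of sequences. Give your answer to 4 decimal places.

taxon1–taxon2: 13/27 sites differ → p ≈ 0.481481, d = −0.75 ln(1 − 0.641975) = 0.770364 ≈ 0.7704.
taxon1–taxon3: 10/27 sites differ → p ≈ 0.37037, d = −0.75 ln(1 − 0.493827) = 0.510658 ≈ 0.5107.
taxon2–taxon3: 12/27 sites differ → p ≈ 0.444444, d = −0.75 ln(1 − 0.592592) = 0.673455 ≈ 0.6735.

d(taxon1,taxon2) = 0.7704, d(taxon1,taxon3) = 0.5107, d(taxon2,taxon3) = 0.6735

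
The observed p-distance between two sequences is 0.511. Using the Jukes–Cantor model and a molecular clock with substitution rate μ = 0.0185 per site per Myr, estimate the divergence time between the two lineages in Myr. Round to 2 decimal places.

23.18

d = −(3/4) ln(1 − 4p/3) = −0.75 ln(1 − 0.681333) = −0.75 ln(0.318667)
  = −0.75 × (-1.143609) = 0.857707 substitutions/site.
Under a molecular clock d = 2μt, so t = d/(2μ) = 0.857707 / (2 × 0.0185) = 23.18 Myr.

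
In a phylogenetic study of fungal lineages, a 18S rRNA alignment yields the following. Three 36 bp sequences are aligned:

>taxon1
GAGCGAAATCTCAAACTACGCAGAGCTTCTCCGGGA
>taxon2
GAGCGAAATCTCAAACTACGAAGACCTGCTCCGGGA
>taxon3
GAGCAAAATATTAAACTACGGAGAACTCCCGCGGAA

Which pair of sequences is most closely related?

taxon1 and taxon2

taxon1–taxon2: 3/36 differ, p = 0.083, d = 0.088.
taxon1–taxon3: 9/36 differ, p = 0.250, d = 0.304.
taxon2–taxon3: 9/36 differ, p = 0.250, d = 0.304.
The smallest distance is between taxon1 and taxon2.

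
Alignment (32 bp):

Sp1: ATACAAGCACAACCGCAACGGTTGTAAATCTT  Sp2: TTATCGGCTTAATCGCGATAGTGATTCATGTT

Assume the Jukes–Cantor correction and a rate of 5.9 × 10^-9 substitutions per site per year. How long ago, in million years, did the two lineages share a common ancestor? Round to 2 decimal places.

The sequences differ at 15 of 32 sites, so p = 15/32 = 0.46875.
d = −(3/4) ln(1 − 4p/3) = −0.75 ln(1 − 0.625) = −0.75 ln(0.375)
  = −0.75 × (-0.980829) = 0.735622 substitutions/site.
Under a molecular clock d = 2μt, so t = d/(2μ) = 0.735622 / (2 × 5.9 × 10^-9) = 62.34 million years.

62.34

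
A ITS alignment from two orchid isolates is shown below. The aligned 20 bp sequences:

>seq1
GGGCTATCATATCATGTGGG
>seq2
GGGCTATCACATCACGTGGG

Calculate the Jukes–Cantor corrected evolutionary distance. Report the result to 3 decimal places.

The sequences differ at 2 of 20 sites (10, 15), so p = 2/20 = 0.1.
d = −(3/4) ln(1 − 4p/3) = −0.75 ln(1 − 0.133333) = −0.75 ln(0.866667)
  = −0.75 × (-0.143100) = 0.107325 substitutions/site.

0.107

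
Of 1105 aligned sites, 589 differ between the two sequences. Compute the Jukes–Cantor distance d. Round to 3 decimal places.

p = 589/1105 ≈ 0.533032.
d = −(3/4) ln(1 − 4p/3) = −0.75 ln(1 − 0.710709) = −0.75 ln(0.289291)
  = −0.75 × (-1.240322) = 0.930242 substitutions/site.

0.930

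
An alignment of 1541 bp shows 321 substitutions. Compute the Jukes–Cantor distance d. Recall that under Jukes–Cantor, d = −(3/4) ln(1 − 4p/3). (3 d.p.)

0.244

p = 321/1541 ≈ 0.208306.
d = −(3/4) ln(1 − 4p/3) = −0.75 ln(1 − 0.277741) = −0.75 ln(0.722259)
  = −0.75 × (-0.325371) = 0.244028 substitutions/site.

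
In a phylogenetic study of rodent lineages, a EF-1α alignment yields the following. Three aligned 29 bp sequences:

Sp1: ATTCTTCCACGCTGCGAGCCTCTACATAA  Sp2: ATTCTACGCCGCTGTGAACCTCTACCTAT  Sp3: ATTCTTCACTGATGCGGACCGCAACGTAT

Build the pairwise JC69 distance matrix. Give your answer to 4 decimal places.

d(Sp1,Sp2) = 0.2913, d(Sp1,Sp3) = 0.4618, d(Sp2,Sp3) = 0.4006

Sp1–Sp2: 7/29 sites differ → p ≈ 0.241379, d = −0.75 ln(1 − 0.321839) = 0.291278 ≈ 0.2913.
Sp1–Sp3: 10/29 sites differ → p ≈ 0.344828, d = −0.75 ln(1 − 0.459771) = 0.461822 ≈ 0.4618.
Sp2–Sp3: 9/29 sites differ → p ≈ 0.310345, d = −0.75 ln(1 − 0.413793) = 0.400562 ≈ 0.4006.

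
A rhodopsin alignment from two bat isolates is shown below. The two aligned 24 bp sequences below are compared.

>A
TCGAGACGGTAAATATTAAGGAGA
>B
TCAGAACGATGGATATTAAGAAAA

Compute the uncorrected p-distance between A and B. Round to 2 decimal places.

The sequences differ at 8 of 24 positions (sites 3, 4, 5, 9, 11, 12, 21, 23).
p = 8/24 = 0.333333… ≈ 0.33 (to 2 d.p.).

0.33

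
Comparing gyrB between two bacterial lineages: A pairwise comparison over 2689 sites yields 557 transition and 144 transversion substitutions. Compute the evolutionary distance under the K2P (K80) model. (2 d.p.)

P = 557/2689 ≈ 0.20714 and Q = 144/2689 ≈ 0.053552.
Under the Kimura two-parameter model, d = −½ ln(1 − 2P − Q) − ¼ ln(1 − 2Q).
1 − 2P − Q = 0.532168, giving −½ ln(0.532168) = 0.315398.
1 − 2Q = 0.892896, giving −¼ ln(0.892896) = 0.028321.
d = 0.315398 + 0.028321 = 0.343719.

0.34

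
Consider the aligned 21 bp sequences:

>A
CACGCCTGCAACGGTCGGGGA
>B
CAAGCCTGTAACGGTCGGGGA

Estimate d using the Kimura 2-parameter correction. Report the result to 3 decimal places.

0.102

Of 21 sites, 1 differences are transitions and 1 are transversions, so P = 1/21 ≈ 0.047619 and Q = 1/21 ≈ 0.047619.
Under the Kimura two-parameter model, d = −½ ln(1 − 2P − Q) − ¼ ln(1 − 2Q).
1 − 2P − Q = 0.857143, giving −½ ln(0.857143) = 0.077075.
1 − 2Q = 0.904762, giving −¼ ln(0.904762) = 0.025021.
d = 0.077075 + 0.025021 = 0.102096.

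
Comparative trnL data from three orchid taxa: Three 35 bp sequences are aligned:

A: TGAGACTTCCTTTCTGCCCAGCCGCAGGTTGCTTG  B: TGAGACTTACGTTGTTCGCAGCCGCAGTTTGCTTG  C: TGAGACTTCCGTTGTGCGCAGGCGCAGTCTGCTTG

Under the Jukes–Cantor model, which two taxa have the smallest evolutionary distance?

A–B: 6/35 differ, p = 0.171, d = 0.195.
A–C: 6/35 differ, p = 0.171, d = 0.195.
B–C: 4/35 differ, p = 0.114, d = 0.124.
The smallest distance is between B and C.

B and C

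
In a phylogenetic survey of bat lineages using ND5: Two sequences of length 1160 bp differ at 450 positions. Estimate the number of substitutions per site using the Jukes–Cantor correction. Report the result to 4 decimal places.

0.5462

p = 450/1160 ≈ 0.387931.
d = −(3/4) ln(1 − 4p/3) = −0.75 ln(1 − 0.517241) = −0.75 ln(0.482759)
  = −0.75 × (-0.728238) = 0.546179 substitutions/site.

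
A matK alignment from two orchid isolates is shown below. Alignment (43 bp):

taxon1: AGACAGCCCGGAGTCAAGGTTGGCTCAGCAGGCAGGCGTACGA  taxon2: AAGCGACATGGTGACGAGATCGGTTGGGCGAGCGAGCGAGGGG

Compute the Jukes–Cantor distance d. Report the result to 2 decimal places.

The sequences differ at 22 of 43 sites, so p = 22/43 ≈ 0.511628.
d = −(3/4) ln(1 − 4p/3) = −0.75 ln(1 − 0.682171) = −0.75 ln(0.317829)
  = −0.75 × (-1.146242) = 0.859682 substitutions/site.

0.86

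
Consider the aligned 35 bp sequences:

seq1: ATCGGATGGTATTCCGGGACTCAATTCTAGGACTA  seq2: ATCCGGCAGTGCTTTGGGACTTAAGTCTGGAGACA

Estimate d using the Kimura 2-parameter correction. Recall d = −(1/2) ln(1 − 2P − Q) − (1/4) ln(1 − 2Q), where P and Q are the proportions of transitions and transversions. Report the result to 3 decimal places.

Of 35 sites, 12 differences are transitions and 3 are transversions, so P = 12/35 ≈ 0.342857 and Q = 3/35 ≈ 0.085714.
Under the Kimura two-parameter model, d = −½ ln(1 − 2P − Q) − ¼ ln(1 − 2Q).
1 − 2P − Q = 0.228572, giving −½ ln(0.228572) = 0.737952.
1 − 2Q = 0.828572, giving −¼ ln(0.828572) = 0.047013.
d = 0.737952 + 0.047013 = 0.784965.

0.785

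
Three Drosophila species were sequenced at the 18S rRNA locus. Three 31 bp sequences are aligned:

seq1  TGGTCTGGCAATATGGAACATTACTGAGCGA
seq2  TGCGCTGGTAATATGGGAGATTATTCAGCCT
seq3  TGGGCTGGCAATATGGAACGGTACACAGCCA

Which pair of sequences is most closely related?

seq1–seq2: 9/31 differ, p = 0.290, d = 0.367.
seq1–seq3: 6/31 differ, p = 0.194, d = 0.224.
seq2–seq3: 9/31 differ, p = 0.290, d = 0.367.
The smallest distance is between seq1 and seq3.

seq1 and seq3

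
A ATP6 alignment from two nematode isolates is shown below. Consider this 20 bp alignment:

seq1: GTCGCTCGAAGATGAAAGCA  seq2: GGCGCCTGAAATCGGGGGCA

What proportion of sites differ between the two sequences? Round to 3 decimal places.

The sequences differ at 9 of 20 positions (sites 2, 6, 7, 11, 12, 13, 15, 16, 17).
p = 9/20 = 0.450.

0.450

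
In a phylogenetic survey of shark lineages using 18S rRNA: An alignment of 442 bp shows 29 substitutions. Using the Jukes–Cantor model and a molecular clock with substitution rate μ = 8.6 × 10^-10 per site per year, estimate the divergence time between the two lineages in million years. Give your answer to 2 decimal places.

39.92

p = 29/442 ≈ 0.065611.
d = −(3/4) ln(1 − 4p/3) = −0.75 ln(1 − 0.087481) = −0.75 ln(0.912519)
  = −0.75 × (-0.091546) = 0.068660 substitutions/site.
Under a molecular clock d = 2μt, so t = d/(2μ) = 0.068660 / (2 × 8.6 × 10^-10) = 39.92 million years.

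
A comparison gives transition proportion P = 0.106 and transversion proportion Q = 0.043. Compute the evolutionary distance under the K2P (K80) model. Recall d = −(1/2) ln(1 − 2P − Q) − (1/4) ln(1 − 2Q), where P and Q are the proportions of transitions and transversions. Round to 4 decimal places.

Under the Kimura two-parameter model, d = −½ ln(1 − 2P − Q) − ¼ ln(1 − 2Q).
1 − 2P − Q = 0.745, giving −½ ln(0.745) = 0.147186.
1 − 2Q = 0.914, giving −¼ ln(0.914) = 0.022481.
d = 0.147186 + 0.022481 = 0.169667.

0.1697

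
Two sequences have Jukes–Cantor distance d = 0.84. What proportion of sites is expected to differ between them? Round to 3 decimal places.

p = (3/4)(1 − e^(−4d/3)) = 0.75 × (1 − e^(-1.12)) = 0.75 × (1 − 0.326280) = 0.505290.

0.505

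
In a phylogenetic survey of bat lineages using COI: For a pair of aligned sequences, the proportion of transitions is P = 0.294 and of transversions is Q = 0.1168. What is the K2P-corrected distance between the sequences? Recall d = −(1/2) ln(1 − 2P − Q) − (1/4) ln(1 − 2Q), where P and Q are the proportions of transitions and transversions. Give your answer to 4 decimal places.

Under the Kimura two-parameter model, d = −½ ln(1 − 2P − Q) − ¼ ln(1 − 2Q).
1 − 2P − Q = 0.2952, giving −½ ln(0.2952) = 0.610051.
1 − 2Q = 0.7664, giving −¼ ln(0.7664) = 0.066513.
d = 0.610051 + 0.066513 = 0.676564.

0.6766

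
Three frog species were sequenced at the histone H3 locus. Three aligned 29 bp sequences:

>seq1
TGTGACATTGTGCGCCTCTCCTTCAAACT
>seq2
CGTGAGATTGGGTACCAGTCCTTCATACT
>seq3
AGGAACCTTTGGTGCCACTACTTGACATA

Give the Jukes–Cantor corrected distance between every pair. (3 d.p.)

d(seq1,seq2) = 0.344, d(seq1,seq3) = 0.683, d(seq2,seq3) = 0.683

seq1–seq2: 8/29 sites differ → p ≈ 0.275862, d = −0.75 ln(1 − 0.367816) = 0.343931 ≈ 0.344.
seq1–seq3: 13/29 sites differ → p ≈ 0.448276, d = −0.75 ln(1 − 0.597701) = 0.682920 ≈ 0.683.
seq2–seq3: 13/29 sites differ → p ≈ 0.448276, d = −0.75 ln(1 − 0.597701) = 0.682920 ≈ 0.683.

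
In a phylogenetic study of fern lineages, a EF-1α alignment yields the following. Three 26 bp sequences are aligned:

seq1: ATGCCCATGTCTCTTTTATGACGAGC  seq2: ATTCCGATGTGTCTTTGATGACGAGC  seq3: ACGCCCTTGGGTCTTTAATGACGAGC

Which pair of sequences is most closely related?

seq1 and seq2

seq1–seq2: 4/26 differ, p = 0.154, d = 0.172.
seq1–seq3: 5/26 differ, p = 0.192, d = 0.222.
seq2–seq3: 6/26 differ, p = 0.231, d = 0.276.
The smallest distance is between seq1 and seq2.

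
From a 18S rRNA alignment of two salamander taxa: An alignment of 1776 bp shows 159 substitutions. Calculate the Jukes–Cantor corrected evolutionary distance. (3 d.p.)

0.095

p = 159/1776 ≈ 0.089527.
d = −(3/4) ln(1 − 4p/3) = −0.75 ln(1 − 0.119369) = −0.75 ln(0.880631)
  = −0.75 × (-0.127117) = 0.095338 substitutions/site.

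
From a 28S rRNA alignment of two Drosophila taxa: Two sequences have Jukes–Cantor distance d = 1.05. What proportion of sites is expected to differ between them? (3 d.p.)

p = (3/4)(1 − e^(−4d/3)) = 0.75 × (1 − e^(-1.4)) = 0.75 × (1 − 0.246597) = 0.565052.

0.565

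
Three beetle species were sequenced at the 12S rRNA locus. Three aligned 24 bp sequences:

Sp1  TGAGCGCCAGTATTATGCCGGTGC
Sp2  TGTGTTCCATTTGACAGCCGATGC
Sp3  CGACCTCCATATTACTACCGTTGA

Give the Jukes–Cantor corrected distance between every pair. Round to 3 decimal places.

Sp1–Sp2: 10/24 sites differ → p ≈ 0.416667, d = −0.75 ln(1 − 0.555556) = 0.608198 ≈ 0.608.
Sp1–Sp3: 11/24 sites differ → p ≈ 0.458333, d = −0.75 ln(1 − 0.611111) = 0.708346 ≈ 0.708.
Sp2–Sp3: 10/24 sites differ → p ≈ 0.416667, d = −0.75 ln(1 − 0.555556) = 0.608198 ≈ 0.608.

d(Sp1,Sp2) = 0.608, d(Sp1,Sp3) = 0.708, d(Sp2,Sp3) = 0.608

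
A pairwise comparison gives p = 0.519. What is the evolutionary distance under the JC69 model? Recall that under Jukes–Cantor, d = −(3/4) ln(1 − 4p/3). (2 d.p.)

d = −(3/4) ln(1 − 4p/3) = −0.75 ln(1 − 0.692) = −0.75 ln(0.308)
  = −0.75 × (-1.177655) = 0.883241 substitutions/site.

0.88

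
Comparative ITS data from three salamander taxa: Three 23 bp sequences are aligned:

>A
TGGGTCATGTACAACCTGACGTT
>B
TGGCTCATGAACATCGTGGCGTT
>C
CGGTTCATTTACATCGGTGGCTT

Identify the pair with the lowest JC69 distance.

A–B: 5/23 differ, p = 0.217, d = 0.257.
A–C: 10/23 differ, p = 0.435, d = 0.650.
B–C: 8/23 differ, p = 0.348, d = 0.467.
The smallest distance is between A and B.

A and B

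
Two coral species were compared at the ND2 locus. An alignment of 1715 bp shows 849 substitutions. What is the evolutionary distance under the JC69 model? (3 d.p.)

0.809

p = 849/1715 ≈ 0.495044.
d = −(3/4) ln(1 − 4p/3) = −0.75 ln(1 − 0.660059) = −0.75 ln(0.339941)
  = −0.75 × (-1.078983) = 0.809237 substitutions/site.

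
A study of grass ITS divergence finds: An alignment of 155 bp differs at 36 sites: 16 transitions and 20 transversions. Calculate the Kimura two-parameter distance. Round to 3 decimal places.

P = 16/155 ≈ 0.103226 and Q = 20/155 ≈ 0.129032.
Under the Kimura two-parameter model, d = −½ ln(1 − 2P − Q) − ¼ ln(1 − 2Q).
1 − 2P − Q = 0.664516, giving −½ ln(0.664516) = 0.204348.
1 − 2Q = 0.741936, giving −¼ ln(0.741936) = 0.074623.
d = 0.204348 + 0.074623 = 0.278971.

0.279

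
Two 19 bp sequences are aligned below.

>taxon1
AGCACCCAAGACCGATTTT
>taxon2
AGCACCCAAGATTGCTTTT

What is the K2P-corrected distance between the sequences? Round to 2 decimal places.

Of 19 sites, 2 differences are transitions and 1 are transversions, so P = 2/19 ≈ 0.105263 and Q = 1/19 ≈ 0.052632.
Under the Kimura two-parameter model, d = −½ ln(1 − 2P − Q) − ¼ ln(1 − 2Q).
1 − 2P − Q = 0.736842, giving −½ ln(0.736842) = 0.152691.
1 − 2Q = 0.894736, giving −¼ ln(0.894736) = 0.027807.
d = 0.152691 + 0.027807 = 0.180498.

0.18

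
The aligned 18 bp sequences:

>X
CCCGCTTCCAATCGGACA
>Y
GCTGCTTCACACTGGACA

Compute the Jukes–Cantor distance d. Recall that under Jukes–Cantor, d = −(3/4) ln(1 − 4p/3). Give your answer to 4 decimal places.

0.4408

The sequences differ at 6 of 18 sites (1, 3, 9, 10, 12, 13), so p = 6/18 ≈ 0.333333.
d = −(3/4) ln(1 − 4p/3) = −0.75 ln(1 − 0.444444) = −0.75 ln(0.555556)
  = −0.75 × (-0.587786) = 0.440840 substitutions/site.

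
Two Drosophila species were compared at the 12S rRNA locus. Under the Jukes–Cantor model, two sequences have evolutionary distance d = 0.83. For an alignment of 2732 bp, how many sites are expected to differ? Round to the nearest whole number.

Invert JC69: p = (3/4)(1 − e^(−4d/3)) = 0.75 × (1 − e^(-1.106667)) = 0.75 × (1 − 0.330659) = 0.502006.
Expected differing sites = pL ≈ 0.502006 × 2732 = 1371.480392 ≈ 1371.

1371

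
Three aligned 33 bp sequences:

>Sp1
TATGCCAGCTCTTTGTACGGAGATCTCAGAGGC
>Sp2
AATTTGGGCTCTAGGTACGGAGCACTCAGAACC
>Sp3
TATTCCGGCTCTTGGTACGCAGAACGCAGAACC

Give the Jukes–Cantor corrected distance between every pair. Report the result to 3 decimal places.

d(Sp1,Sp2) = 0.441, d(Sp1,Sp3) = 0.293, d(Sp2,Sp3) = 0.249

Sp1–Sp2: 11/33 sites differ → p ≈ 0.333333, d = −0.75 ln(1 − 0.444444) = 0.440839 ≈ 0.441.
Sp1–Sp3: 8/33 sites differ → p ≈ 0.242424, d = −0.75 ln(1 − 0.323232) = 0.292820 ≈ 0.293.
Sp2–Sp3: 7/33 sites differ → p ≈ 0.212121, d = −0.75 ln(1 − 0.282828) = 0.249330 ≈ 0.249.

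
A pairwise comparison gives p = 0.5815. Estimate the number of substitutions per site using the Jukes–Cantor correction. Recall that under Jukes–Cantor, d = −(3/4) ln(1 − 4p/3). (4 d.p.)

1.1199

d = −(3/4) ln(1 − 4p/3) = −0.75 ln(1 − 0.775333) = −0.75 ln(0.224667)
  = −0.75 × (-1.493136) = 1.119852 substitutions/site.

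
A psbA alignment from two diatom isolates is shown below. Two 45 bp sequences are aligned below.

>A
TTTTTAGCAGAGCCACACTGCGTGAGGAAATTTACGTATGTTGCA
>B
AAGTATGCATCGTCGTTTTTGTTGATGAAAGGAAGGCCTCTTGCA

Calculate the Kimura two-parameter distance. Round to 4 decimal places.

Of 45 sites, 5 differences are transitions and 18 are transversions, so P = 5/45 ≈ 0.111111 and Q = 18/45 = 0.4.
Under the Kimura two-parameter model, d = −½ ln(1 − 2P − Q) − ¼ ln(1 − 2Q).
1 − 2P − Q = 0.377778, giving −½ ln(0.377778) = 0.486724.
1 − 2Q = 0.2, giving −¼ ln(0.2) = 0.402359.
d = 0.486724 + 0.402359 = 0.889083.

0.8891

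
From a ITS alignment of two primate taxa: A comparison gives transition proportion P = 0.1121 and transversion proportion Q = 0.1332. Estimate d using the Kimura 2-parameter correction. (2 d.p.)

0.30

Under the Kimura two-parameter model, d = −½ ln(1 − 2P − Q) − ¼ ln(1 − 2Q).
1 − 2P − Q = 0.6426, giving −½ ln(0.6426) = 0.221116.
1 − 2Q = 0.7336, giving −¼ ln(0.7336) = 0.077448.
d = 0.221116 + 0.077448 = 0.298564.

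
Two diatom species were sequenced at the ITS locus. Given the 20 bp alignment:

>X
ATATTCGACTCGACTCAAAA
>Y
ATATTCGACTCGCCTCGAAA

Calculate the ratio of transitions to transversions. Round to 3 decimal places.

Transitions are A↔G and C↔T; transversions are all other mismatches.
Transitions: 1. Transversions: 1.
R = 1/1 = 1.000.

1.000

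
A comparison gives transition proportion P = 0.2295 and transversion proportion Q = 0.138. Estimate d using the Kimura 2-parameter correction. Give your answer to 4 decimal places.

0.5352

Under the Kimura two-parameter model, d = −½ ln(1 − 2P − Q) − ¼ ln(1 − 2Q).
1 − 2P − Q = 0.403, giving −½ ln(0.403) = 0.454409.
1 − 2Q = 0.724, giving −¼ ln(0.724) = 0.080741.
d = 0.454409 + 0.080741 = 0.535150.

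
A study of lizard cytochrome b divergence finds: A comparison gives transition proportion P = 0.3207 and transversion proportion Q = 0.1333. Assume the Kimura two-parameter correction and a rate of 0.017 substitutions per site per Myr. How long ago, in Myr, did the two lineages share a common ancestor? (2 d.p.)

Under the Kimura two-parameter model, d = −½ ln(1 − 2P − Q) − ¼ ln(1 − 2Q).
1 − 2P − Q = 0.2253, giving −½ ln(0.2253) = 0.745161.
1 − 2Q = 0.7334, giving −¼ ln(0.7334) = 0.077516.
d = 0.745161 + 0.077516 = 0.822677.
Under a molecular clock d = 2μt, so t = d/(2μ) = 0.822677 / (2 × 0.017) = 24.20 Myr.

24.20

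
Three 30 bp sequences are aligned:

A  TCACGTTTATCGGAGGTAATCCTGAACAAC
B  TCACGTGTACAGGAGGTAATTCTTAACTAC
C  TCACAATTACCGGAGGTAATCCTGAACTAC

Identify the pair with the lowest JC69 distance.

A–B: 6/30 differ, p = 0.200, d = 0.233.
A–C: 4/30 differ, p = 0.133, d = 0.147.
B–C: 6/30 differ, p = 0.200, d = 0.233.
The smallest distance is between A and C.

A and C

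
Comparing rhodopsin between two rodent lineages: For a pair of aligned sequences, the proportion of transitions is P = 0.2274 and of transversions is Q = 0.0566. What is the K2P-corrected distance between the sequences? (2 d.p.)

Under the Kimura two-parameter model, d = −½ ln(1 − 2P − Q) − ¼ ln(1 − 2Q).
1 − 2P − Q = 0.4886, giving −½ ln(0.4886) = 0.358106.
1 − 2Q = 0.8868, giving −¼ ln(0.8868) = 0.030034.
d = 0.358106 + 0.030034 = 0.388140.

0.39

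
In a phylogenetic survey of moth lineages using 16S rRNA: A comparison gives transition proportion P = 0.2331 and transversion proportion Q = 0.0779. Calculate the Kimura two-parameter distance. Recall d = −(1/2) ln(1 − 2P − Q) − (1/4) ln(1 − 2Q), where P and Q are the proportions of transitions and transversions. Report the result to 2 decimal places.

0.44

Under the Kimura two-parameter model, d = −½ ln(1 − 2P − Q) − ¼ ln(1 − 2Q).
1 − 2P − Q = 0.4559, giving −½ ln(0.4559) = 0.392741.
1 − 2Q = 0.8442, giving −¼ ln(0.8442) = 0.042341.
d = 0.392741 + 0.042341 = 0.435082.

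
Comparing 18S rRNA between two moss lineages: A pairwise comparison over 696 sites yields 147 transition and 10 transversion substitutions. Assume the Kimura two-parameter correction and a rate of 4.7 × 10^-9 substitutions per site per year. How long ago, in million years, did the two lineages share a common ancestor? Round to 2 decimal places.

P = 147/696 ≈ 0.211207 and Q = 10/696 ≈ 0.014368.
Under the Kimura two-parameter model, d = −½ ln(1 − 2P − Q) − ¼ ln(1 − 2Q).
1 − 2P − Q = 0.563218, giving −½ ln(0.563218) = 0.287044.
1 − 2Q = 0.971264, giving −¼ ln(0.971264) = 0.007289.
d = 0.287044 + 0.007289 = 0.294333.
Under a molecular clock d = 2μt, so t = d/(2μ) = 0.294333 / (2 × 4.7 × 10^-9) = 31.31 million years.

31.31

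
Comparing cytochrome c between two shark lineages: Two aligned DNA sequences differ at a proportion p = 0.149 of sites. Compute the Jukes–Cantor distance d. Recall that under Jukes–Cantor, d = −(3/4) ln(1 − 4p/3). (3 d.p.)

d = −(3/4) ln(1 − 4p/3) = −0.75 ln(1 − 0.198667) = −0.75 ln(0.801333)
  = −0.75 × (-0.221479) = 0.166109 substitutions/site.

0.166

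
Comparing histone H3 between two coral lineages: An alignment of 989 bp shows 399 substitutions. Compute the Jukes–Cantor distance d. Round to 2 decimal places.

p = 399/989 ≈ 0.403438.
d = −(3/4) ln(1 − 4p/3) = −0.75 ln(1 − 0.537917) = −0.75 ln(0.462083)
  = −0.75 × (-0.772011) = 0.579008 substitutions/site.

0.58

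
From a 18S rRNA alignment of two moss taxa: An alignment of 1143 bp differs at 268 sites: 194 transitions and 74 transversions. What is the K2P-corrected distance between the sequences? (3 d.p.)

P = 194/1143 ≈ 0.169729 and Q = 74/1143 ≈ 0.064742.
Under the Kimura two-parameter model, d = −½ ln(1 − 2P − Q) − ¼ ln(1 − 2Q).
1 − 2P − Q = 0.5958, giving −½ ln(0.5958) = 0.258925.
1 − 2Q = 0.870516, giving −¼ ln(0.870516) = 0.034667.
d = 0.258925 + 0.034667 = 0.293592.

0.294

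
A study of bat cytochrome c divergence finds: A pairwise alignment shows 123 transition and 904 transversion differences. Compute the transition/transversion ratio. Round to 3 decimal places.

0.136

R = 123/904 = 0.136061… ≈ 0.136 (to 3 d.p.).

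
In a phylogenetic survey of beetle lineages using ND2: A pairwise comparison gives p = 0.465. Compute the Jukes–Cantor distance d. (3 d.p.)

0.726

d = −(3/4) ln(1 − 4p/3) = −0.75 ln(1 − 0.62) = −0.75 ln(0.38)
  = −0.75 × (-0.967584) = 0.725688 substitutions/site.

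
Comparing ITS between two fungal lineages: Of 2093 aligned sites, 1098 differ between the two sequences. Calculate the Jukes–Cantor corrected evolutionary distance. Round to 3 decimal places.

0.902

p = 1098/2093 ≈ 0.524606.
d = −(3/4) ln(1 − 4p/3) = −0.75 ln(1 − 0.699475) = −0.75 ln(0.300525)
  = −0.75 × (-1.202224) = 0.901668 substitutions/site.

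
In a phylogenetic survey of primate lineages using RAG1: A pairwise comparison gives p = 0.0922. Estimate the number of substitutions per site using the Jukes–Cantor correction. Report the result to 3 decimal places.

0.098

d = −(3/4) ln(1 − 4p/3) = −0.75 ln(1 − 0.122933) = −0.75 ln(0.877067)
  = −0.75 × (-0.131172) = 0.098379 substitutions/site.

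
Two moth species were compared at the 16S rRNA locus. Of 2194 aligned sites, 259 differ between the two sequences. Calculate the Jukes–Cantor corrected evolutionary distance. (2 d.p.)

0.13

p = 259/2194 ≈ 0.118049.
d = −(3/4) ln(1 − 4p/3) = −0.75 ln(1 − 0.157399) = −0.75 ln(0.842601)
  = −0.75 × (-0.171262) = 0.128447 substitutions/site.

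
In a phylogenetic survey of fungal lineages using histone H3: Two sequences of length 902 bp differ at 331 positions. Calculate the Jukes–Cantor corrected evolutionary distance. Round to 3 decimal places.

0.504

p = 331/902 ≈ 0.366962.
d = −(3/4) ln(1 − 4p/3) = −0.75 ln(1 − 0.489283) = −0.75 ln(0.510717)
  = −0.75 × (-0.671940) = 0.503955 substitutions/site.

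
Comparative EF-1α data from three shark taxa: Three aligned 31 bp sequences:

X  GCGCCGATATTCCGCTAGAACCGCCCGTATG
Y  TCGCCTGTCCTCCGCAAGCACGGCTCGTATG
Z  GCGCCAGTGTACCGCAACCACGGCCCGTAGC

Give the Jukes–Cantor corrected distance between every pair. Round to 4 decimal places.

X–Y: 9/31 sites differ → p ≈ 0.290323, d = −0.75 ln(1 − 0.387097) = 0.367161 ≈ 0.3672.
X–Z: 10/31 sites differ → p ≈ 0.322581, d = −0.75 ln(1 − 0.430108) = 0.421731 ≈ 0.4217.
Y–Z: 9/31 sites differ → p ≈ 0.290323, d = −0.75 ln(1 − 0.387097) = 0.367161 ≈ 0.3672.

d(X,Y) = 0.3672, d(X,Z) = 0.4217, d(Y,Z) = 0.3672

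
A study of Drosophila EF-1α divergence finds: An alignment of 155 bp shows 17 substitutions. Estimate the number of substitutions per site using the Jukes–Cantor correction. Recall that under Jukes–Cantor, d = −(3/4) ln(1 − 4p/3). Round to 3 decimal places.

0.119

p = 17/155 ≈ 0.109677.
d = −(3/4) ln(1 − 4p/3) = −0.75 ln(1 − 0.146236) = −0.75 ln(0.853764)
  = −0.75 × (-0.158100) = 0.118575 substitutions/site.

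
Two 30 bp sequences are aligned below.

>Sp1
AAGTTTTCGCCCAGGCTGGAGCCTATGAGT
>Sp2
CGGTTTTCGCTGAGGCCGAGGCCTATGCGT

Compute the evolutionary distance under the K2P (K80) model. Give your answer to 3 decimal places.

Of 30 sites, 5 differences are transitions and 3 are transversions, so P = 5/30 ≈ 0.166667 and Q = 3/30 = 0.1.
Under the Kimura two-parameter model, d = −½ ln(1 − 2P − Q) − ¼ ln(1 − 2Q).
1 − 2P − Q = 0.566666, giving −½ ln(0.566666) = 0.283993.
1 − 2Q = 0.8, giving −¼ ln(0.8) = 0.055786.
d = 0.283993 + 0.055786 = 0.339779.

0.340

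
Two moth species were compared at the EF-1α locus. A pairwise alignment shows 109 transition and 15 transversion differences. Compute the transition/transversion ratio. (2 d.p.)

7.27

R = 109/15 = 7.266666… ≈ 7.27 (to 2 d.p.).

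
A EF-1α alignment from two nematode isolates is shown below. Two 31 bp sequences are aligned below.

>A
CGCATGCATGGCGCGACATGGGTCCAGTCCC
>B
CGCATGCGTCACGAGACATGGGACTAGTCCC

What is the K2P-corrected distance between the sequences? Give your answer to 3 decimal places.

Of 31 sites, 3 differences are transitions and 3 are transversions, so P = 3/31 ≈ 0.096774 and Q = 3/31 ≈ 0.096774.
Under the Kimura two-parameter model, d = −½ ln(1 − 2P − Q) − ¼ ln(1 − 2Q).
1 − 2P − Q = 0.709678, giving −½ ln(0.709678) = 0.171472.
1 − 2Q = 0.806452, giving −¼ ln(0.806452) = 0.053778.
d = 0.171472 + 0.053778 = 0.225250.

0.225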